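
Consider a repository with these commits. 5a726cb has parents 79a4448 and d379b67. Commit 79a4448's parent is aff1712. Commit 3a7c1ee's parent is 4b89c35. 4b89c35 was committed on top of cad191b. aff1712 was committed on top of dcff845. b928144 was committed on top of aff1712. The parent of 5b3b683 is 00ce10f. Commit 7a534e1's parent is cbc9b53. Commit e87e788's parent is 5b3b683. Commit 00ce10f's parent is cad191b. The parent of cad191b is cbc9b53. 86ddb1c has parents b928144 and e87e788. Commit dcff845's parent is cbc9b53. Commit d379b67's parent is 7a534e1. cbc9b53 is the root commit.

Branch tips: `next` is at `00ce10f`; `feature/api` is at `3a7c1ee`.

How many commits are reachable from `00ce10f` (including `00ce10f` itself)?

3

Walking parent pointers from 00ce10f: reachable set = {00ce10f, cad191b, cbc9b53}.
That is 3 commits.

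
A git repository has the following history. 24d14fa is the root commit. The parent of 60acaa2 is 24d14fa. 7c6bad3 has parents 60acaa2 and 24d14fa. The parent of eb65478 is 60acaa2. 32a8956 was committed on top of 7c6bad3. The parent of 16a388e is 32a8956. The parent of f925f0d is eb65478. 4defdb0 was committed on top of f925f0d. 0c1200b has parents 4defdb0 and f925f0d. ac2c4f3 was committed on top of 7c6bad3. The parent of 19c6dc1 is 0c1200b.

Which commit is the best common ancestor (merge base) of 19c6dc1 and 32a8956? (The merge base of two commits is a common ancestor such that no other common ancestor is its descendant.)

60acaa2

Ancestors of 19c6dc1: {0c1200b, 19c6dc1, 24d14fa, 4defdb0, 60acaa2, eb65478, f925f0d}.
Ancestors of 32a8956: {24d14fa, 32a8956, 60acaa2, 7c6bad3}.
Common ancestors: {24d14fa, 60acaa2}.
Among these, 60acaa2 is not an ancestor of any other common ancestor — it is the merge base.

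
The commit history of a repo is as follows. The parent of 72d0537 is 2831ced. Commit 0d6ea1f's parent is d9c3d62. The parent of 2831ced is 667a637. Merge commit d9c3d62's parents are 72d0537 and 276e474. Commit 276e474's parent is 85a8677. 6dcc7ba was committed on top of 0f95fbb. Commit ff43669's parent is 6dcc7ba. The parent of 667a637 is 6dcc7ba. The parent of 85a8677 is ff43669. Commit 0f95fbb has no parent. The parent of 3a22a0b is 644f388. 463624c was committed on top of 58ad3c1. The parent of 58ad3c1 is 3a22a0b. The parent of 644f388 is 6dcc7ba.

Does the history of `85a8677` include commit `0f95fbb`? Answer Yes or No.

Yes

Ancestors of 85a8677 (commits reachable by following parents): {0f95fbb, 6dcc7ba, 85a8677, ff43669}.
0f95fbb is in that set, so it is an ancestor of 85a8677.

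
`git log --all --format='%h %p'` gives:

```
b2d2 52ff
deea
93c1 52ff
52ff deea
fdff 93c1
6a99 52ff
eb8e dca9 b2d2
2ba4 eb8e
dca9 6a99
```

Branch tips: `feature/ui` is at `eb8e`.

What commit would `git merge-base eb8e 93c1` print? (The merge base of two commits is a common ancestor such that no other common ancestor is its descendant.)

52ff

Ancestors of eb8e: {52ff, 6a99, b2d2, dca9, deea, eb8e}.
Ancestors of 93c1: {52ff, 93c1, deea}.
Common ancestors: {52ff, deea}.
Among these, 52ff is not an ancestor of any other common ancestor — it is the merge base.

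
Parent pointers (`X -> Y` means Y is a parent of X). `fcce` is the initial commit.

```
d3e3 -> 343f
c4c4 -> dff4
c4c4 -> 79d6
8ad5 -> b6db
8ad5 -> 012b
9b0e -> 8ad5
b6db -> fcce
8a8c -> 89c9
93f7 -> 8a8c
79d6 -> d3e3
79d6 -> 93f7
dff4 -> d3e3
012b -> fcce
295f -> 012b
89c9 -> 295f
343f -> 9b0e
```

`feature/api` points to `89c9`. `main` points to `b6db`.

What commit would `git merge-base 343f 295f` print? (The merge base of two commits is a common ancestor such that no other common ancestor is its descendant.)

012b

Ancestors of 343f: {012b, 343f, 8ad5, 9b0e, b6db, fcce}.
Ancestors of 295f: {012b, 295f, fcce}.
Common ancestors: {012b, fcce}.
Among these, 012b is not an ancestor of any other common ancestor — it is the merge base.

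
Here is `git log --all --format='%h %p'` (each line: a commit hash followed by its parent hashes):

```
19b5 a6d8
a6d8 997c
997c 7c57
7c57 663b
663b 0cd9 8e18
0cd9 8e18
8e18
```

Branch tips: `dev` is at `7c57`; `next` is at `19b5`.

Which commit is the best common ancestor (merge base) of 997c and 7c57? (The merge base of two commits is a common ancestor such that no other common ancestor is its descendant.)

7c57

Ancestors of 997c: {0cd9, 663b, 7c57, 8e18, 997c}.
Ancestors of 7c57: {0cd9, 663b, 7c57, 8e18}.
Common ancestors: {0cd9, 663b, 7c57, 8e18}.
Among these, 7c57 is not an ancestor of any other common ancestor — it is the merge base.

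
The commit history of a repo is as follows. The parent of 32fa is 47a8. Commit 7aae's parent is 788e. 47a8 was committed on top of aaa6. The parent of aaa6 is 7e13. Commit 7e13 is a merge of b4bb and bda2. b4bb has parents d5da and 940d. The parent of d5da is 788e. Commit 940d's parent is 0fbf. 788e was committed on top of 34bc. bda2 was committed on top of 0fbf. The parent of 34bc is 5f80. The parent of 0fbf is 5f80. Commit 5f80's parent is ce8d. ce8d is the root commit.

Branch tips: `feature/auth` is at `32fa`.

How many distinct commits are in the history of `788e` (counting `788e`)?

4

Walking parent pointers from 788e: reachable set = {34bc, 5f80, 788e, ce8d}.
That is 4 commits.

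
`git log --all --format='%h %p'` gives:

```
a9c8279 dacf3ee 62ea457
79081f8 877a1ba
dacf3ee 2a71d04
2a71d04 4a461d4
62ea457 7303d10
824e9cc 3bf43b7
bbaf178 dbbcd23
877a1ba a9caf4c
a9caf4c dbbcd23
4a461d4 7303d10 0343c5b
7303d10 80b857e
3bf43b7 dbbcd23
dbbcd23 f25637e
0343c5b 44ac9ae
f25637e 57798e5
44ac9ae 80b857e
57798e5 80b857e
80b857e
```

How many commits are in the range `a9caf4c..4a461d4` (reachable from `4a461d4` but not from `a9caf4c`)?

Reachable from 4a461d4: {0343c5b, 44ac9ae, 4a461d4, 7303d10, 80b857e}.
Reachable from a9caf4c: {57798e5, 80b857e, a9caf4c, dbbcd23, f25637e}.
In 4a461d4's history but not a9caf4c's: {0343c5b, 44ac9ae, 4a461d4, 7303d10} — 4 commits.

4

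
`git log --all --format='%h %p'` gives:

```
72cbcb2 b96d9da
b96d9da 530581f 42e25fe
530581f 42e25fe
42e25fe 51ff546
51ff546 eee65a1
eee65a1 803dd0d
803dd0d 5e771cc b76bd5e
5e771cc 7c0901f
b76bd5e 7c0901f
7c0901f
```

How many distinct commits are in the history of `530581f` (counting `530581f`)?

Walking parent pointers from 530581f: reachable set = {42e25fe, 51ff546, 530581f, 5e771cc, 7c0901f, 803dd0d, b76bd5e, eee65a1}.
That is 8 commits.

8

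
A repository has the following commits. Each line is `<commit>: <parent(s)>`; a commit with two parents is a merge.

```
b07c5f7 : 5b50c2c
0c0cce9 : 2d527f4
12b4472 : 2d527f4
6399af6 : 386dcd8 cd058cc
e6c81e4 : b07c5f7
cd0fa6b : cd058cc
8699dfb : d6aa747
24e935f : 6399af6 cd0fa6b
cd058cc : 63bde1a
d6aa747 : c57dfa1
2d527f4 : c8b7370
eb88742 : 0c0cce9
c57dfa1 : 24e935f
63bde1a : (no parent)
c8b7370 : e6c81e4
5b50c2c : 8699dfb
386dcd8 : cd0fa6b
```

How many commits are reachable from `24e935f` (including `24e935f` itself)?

6

Walking parent pointers from 24e935f: reachable set = {24e935f, 386dcd8, 6399af6, 63bde1a, cd058cc, cd0fa6b}.
That is 6 commits.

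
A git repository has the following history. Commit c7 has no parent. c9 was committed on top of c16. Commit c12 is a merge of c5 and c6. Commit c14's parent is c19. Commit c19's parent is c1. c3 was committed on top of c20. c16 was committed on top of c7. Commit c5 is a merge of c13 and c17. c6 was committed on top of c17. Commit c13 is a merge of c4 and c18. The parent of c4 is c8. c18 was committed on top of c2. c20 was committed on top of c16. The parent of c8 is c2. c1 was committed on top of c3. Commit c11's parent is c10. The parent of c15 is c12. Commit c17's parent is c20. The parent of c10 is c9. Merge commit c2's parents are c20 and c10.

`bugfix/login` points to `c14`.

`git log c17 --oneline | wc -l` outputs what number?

Walking parent pointers from c17: reachable set = {c16, c17, c20, c7}.
That is 4 commits.

4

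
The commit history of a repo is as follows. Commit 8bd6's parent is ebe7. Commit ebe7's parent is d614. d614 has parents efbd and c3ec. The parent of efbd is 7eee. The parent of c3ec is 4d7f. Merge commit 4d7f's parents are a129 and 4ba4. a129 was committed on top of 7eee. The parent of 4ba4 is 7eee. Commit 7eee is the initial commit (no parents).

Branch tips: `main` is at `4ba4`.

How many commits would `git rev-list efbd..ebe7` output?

Reachable from ebe7: {4ba4, 4d7f, 7eee, a129, c3ec, d614, ebe7, efbd}.
Reachable from efbd: {7eee, efbd}.
In ebe7's history but not efbd's: {4ba4, 4d7f, a129, c3ec, d614, ebe7} — 6 commits.

6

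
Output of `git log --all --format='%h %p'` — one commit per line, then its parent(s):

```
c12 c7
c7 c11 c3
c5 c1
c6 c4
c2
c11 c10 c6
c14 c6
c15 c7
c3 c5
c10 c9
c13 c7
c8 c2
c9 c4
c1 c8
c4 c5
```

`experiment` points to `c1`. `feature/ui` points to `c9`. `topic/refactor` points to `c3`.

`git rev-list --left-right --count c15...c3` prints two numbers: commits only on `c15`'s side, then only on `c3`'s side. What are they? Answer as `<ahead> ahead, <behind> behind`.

Reachable from c15: {c1, c10, c11, c15, c2, c3, c4, c5, c6, c7, c8, c9}.
Reachable from c3: {c1, c2, c3, c5, c8}.
Only in c15's history (ahead): {c10, c11, c15, c4, c6, c7, c9} — 7.
Only in c3's history (behind): {} — 0.

7 ahead, 0 behind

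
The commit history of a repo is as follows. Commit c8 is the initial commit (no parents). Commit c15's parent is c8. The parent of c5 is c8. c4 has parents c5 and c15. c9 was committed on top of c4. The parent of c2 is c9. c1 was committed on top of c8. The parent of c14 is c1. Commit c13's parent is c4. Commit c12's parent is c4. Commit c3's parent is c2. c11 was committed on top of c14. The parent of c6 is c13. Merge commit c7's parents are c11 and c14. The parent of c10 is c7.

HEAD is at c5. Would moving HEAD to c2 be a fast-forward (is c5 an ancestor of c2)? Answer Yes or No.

A fast-forward from c5 to c2 is possible iff c5 is an ancestor of c2.
Ancestors of c2: {c15, c2, c4, c5, c8, c9}.
c5 is among them, so fast-forward is possible.

Yes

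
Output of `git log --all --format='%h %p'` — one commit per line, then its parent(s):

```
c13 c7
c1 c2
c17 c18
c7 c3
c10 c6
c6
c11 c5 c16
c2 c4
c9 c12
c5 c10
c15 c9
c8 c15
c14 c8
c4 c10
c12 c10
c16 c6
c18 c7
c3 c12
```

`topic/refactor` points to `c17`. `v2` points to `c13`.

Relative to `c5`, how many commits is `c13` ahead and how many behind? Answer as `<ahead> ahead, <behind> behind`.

4 ahead, 1 behind

Reachable from c13: {c10, c12, c13, c3, c6, c7}.
Reachable from c5: {c10, c5, c6}.
Only in c13's history (ahead): {c12, c13, c3, c7} — 4.
Only in c5's history (behind): {c5} — 1.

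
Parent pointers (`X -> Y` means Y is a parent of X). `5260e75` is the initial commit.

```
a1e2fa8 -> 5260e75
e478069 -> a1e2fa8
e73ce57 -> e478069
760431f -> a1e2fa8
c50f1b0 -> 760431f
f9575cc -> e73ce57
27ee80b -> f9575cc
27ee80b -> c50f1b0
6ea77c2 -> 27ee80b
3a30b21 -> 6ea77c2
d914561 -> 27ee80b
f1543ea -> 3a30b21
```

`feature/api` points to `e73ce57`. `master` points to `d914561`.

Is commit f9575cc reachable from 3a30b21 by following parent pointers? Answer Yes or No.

Yes

Ancestors of 3a30b21 (commits reachable by following parents): {27ee80b, 3a30b21, 5260e75, 6ea77c2, 760431f, a1e2fa8, c50f1b0, e478069, e73ce57, f9575cc}.
f9575cc is in that set, so it is an ancestor of 3a30b21.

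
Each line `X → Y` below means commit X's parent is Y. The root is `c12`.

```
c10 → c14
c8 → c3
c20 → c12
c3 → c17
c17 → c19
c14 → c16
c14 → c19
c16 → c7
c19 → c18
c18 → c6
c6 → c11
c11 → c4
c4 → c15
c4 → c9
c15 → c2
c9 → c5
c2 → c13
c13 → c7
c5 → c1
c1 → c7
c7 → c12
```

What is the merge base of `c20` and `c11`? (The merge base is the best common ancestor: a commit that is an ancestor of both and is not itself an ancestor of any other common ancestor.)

Ancestors of c20: {c12, c20}.
Ancestors of c11: {c1, c11, c12, c13, c15, c2, c4, c5, c7, c9}.
Common ancestors: {c12}.
The only common ancestor is c12, so it is the merge base.

c12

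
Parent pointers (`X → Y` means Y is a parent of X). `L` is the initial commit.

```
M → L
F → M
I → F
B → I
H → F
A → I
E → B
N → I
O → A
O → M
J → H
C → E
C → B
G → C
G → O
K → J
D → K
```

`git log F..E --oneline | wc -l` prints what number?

3

Reachable from E: {B, E, F, I, L, M}.
Reachable from F: {F, L, M}.
In E's history but not F's: {B, E, I} — 3 commits.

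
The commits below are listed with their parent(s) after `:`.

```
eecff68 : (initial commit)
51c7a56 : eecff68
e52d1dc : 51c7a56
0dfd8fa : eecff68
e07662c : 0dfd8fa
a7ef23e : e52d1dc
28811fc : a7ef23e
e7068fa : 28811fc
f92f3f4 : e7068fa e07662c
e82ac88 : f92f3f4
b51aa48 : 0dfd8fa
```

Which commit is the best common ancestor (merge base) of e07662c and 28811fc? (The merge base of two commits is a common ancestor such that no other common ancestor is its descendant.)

eecff68

Ancestors of e07662c: {0dfd8fa, e07662c, eecff68}.
Ancestors of 28811fc: {28811fc, 51c7a56, a7ef23e, e52d1dc, eecff68}.
Common ancestors: {eecff68}.
The only common ancestor is eecff68, so it is the merge base.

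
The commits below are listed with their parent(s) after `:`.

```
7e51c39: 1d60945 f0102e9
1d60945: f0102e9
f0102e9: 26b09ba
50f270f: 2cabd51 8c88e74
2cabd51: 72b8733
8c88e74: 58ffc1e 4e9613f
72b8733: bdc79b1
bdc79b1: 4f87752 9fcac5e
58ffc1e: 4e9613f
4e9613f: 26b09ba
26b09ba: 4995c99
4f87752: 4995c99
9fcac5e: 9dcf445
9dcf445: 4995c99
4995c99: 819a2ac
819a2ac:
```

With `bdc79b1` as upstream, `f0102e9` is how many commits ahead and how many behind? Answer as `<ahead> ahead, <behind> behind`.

Reachable from f0102e9: {26b09ba, 4995c99, 819a2ac, f0102e9}.
Reachable from bdc79b1: {4995c99, 4f87752, 819a2ac, 9dcf445, 9fcac5e, bdc79b1}.
Only in f0102e9's history (ahead): {26b09ba, f0102e9} — 2.
Only in bdc79b1's history (behind): {4f87752, 9dcf445, 9fcac5e, bdc79b1} — 4.

2 ahead, 4 behind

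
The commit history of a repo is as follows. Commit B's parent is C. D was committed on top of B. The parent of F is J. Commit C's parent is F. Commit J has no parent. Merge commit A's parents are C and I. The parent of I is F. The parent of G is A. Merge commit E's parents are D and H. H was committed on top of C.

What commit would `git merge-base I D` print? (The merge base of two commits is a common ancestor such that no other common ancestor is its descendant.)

Ancestors of I: {F, I, J}.
Ancestors of D: {B, C, D, F, J}.
Common ancestors: {F, J}.
Among these, F is not an ancestor of any other common ancestor — it is the merge base.

F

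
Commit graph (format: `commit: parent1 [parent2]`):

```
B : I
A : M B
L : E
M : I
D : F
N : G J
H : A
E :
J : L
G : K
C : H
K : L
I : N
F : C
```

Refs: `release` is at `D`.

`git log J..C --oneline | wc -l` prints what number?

Reachable from C: {A, B, C, E, G, H, I, J, K, L, M, N}.
Reachable from J: {E, J, L}.
In C's history but not J's: {A, B, C, G, H, I, K, M, N} — 9 commits.

9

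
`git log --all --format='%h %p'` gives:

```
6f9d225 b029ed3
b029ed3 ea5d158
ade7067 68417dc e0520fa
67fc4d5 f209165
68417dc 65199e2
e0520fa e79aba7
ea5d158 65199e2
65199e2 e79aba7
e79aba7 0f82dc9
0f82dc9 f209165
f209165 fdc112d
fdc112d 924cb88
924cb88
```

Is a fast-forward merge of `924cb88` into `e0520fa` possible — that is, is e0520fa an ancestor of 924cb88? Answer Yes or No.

No

A fast-forward from e0520fa to 924cb88 is possible iff e0520fa is an ancestor of 924cb88.
Ancestors of 924cb88: {924cb88}.
e0520fa is not among them, so fast-forward is not possible.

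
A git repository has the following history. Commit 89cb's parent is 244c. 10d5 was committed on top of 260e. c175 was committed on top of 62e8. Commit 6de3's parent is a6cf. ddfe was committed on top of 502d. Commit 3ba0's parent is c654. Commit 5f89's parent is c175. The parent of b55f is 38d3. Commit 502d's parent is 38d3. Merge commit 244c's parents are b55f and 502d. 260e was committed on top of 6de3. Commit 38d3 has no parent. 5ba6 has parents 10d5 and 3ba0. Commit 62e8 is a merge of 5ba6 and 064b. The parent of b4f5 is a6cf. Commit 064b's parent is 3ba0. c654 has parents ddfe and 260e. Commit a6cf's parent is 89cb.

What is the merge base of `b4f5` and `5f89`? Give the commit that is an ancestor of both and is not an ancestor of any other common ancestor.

a6cf

Ancestors of b4f5: {244c, 38d3, 502d, 89cb, a6cf, b4f5, b55f}.
Ancestors of 5f89: {064b, 10d5, 244c, 260e, 38d3, 3ba0, 502d, 5ba6, 5f89, 62e8, 6de3, 89cb, a6cf, b55f, c175, c654, ddfe}.
Common ancestors: {244c, 38d3, 502d, 89cb, a6cf, b55f}.
Among these, a6cf is not an ancestor of any other common ancestor — it is the merge base.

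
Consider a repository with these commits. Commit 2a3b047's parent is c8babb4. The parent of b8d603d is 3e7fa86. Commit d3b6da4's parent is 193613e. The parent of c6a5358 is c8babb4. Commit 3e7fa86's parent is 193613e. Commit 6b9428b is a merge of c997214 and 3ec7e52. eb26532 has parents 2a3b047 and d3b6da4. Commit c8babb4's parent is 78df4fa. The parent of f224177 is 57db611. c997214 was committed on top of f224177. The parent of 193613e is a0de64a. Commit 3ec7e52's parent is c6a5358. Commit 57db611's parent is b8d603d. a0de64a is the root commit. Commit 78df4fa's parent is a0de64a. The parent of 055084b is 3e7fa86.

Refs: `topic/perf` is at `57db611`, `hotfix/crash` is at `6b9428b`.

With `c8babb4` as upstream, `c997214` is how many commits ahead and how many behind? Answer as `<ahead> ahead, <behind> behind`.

6 ahead, 2 behind

Reachable from c997214: {193613e, 3e7fa86, 57db611, a0de64a, b8d603d, c997214, f224177}.
Reachable from c8babb4: {78df4fa, a0de64a, c8babb4}.
Only in c997214's history (ahead): {193613e, 3e7fa86, 57db611, b8d603d, c997214, f224177} — 6.
Only in c8babb4's history (behind): {78df4fa, c8babb4} — 2.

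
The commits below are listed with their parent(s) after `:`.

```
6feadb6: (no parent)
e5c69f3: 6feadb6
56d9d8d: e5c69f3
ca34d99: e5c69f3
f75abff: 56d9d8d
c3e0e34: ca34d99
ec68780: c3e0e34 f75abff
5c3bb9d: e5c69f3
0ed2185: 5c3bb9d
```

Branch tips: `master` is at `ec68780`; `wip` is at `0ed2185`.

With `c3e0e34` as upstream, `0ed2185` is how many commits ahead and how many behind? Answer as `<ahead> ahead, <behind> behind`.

Reachable from 0ed2185: {0ed2185, 5c3bb9d, 6feadb6, e5c69f3}.
Reachable from c3e0e34: {6feadb6, c3e0e34, ca34d99, e5c69f3}.
Only in 0ed2185's history (ahead): {0ed2185, 5c3bb9d} — 2.
Only in c3e0e34's history (behind): {c3e0e34, ca34d99} — 2.

2 ahead, 2 behind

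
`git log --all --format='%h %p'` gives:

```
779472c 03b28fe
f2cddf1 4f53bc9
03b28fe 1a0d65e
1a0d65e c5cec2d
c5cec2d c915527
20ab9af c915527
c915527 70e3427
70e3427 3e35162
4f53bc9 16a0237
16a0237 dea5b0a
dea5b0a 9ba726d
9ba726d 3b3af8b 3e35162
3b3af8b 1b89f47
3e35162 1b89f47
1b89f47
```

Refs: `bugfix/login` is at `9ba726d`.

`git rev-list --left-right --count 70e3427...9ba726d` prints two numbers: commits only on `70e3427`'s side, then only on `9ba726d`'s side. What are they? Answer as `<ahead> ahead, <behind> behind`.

1 ahead, 2 behind

Reachable from 70e3427: {1b89f47, 3e35162, 70e3427}.
Reachable from 9ba726d: {1b89f47, 3b3af8b, 3e35162, 9ba726d}.
Only in 70e3427's history (ahead): {70e3427} — 1.
Only in 9ba726d's history (behind): {3b3af8b, 9ba726d} — 2.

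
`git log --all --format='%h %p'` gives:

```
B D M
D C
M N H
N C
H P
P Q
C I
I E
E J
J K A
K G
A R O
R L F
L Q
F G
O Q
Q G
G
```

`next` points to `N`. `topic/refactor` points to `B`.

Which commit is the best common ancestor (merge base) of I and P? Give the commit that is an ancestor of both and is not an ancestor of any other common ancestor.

Ancestors of I: {A, E, F, G, I, J, K, L, O, Q, R}.
Ancestors of P: {G, P, Q}.
Common ancestors: {G, Q}.
Among these, Q is not an ancestor of any other common ancestor — it is the merge base.

Q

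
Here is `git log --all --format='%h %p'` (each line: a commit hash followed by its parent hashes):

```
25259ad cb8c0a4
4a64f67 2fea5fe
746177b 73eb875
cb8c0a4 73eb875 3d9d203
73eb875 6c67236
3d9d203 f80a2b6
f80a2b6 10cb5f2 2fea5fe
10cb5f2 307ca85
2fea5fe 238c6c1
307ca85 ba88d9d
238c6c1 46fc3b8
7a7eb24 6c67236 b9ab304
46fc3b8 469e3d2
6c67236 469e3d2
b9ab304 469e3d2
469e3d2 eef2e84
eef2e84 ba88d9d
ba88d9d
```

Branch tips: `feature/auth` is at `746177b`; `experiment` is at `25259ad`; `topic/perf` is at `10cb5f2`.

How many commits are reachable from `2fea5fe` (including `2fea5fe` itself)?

Walking parent pointers from 2fea5fe: reachable set = {238c6c1, 2fea5fe, 469e3d2, 46fc3b8, ba88d9d, eef2e84}.
That is 6 commits.

6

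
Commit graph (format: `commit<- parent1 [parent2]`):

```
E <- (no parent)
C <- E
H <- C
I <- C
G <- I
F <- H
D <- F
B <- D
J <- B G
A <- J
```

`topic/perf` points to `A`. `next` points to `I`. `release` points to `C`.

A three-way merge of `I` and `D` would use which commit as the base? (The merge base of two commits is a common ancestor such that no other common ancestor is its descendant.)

C

Ancestors of I: {C, E, I}.
Ancestors of D: {C, D, E, F, H}.
Common ancestors: {C, E}.
Among these, C is not an ancestor of any other common ancestor — it is the merge base.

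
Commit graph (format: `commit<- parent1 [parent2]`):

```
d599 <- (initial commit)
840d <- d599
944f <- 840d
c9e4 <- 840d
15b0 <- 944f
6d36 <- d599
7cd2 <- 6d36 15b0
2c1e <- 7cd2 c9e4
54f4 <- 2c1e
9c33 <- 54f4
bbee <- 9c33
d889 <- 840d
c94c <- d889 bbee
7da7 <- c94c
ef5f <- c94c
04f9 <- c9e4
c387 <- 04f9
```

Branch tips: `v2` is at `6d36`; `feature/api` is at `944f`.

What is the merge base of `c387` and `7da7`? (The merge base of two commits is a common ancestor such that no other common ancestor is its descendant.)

Ancestors of c387: {04f9, 840d, c387, c9e4, d599}.
Ancestors of 7da7: {15b0, 2c1e, 54f4, 6d36, 7cd2, 7da7, 840d, 944f, 9c33, bbee, c94c, c9e4, d599, d889}.
Common ancestors: {840d, c9e4, d599}.
Among these, c9e4 is not an ancestor of any other common ancestor — it is the merge base.

c9e4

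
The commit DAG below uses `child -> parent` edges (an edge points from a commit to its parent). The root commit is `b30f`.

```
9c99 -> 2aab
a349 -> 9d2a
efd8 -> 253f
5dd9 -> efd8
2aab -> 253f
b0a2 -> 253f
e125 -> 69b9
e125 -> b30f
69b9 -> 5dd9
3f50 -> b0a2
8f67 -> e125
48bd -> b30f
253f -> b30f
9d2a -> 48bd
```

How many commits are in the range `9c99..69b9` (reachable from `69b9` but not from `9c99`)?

Reachable from 69b9: {253f, 5dd9, 69b9, b30f, efd8}.
Reachable from 9c99: {253f, 2aab, 9c99, b30f}.
In 69b9's history but not 9c99's: {5dd9, 69b9, efd8} — 3 commits.

3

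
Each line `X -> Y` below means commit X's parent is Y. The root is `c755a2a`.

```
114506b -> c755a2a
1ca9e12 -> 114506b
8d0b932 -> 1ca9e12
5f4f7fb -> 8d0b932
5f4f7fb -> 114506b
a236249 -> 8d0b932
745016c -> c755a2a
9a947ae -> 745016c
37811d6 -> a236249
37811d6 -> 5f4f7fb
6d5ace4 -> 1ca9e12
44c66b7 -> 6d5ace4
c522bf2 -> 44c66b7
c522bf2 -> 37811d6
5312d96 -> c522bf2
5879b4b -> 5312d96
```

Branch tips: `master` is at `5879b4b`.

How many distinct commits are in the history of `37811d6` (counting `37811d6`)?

Walking parent pointers from 37811d6: reachable set = {114506b, 1ca9e12, 37811d6, 5f4f7fb, 8d0b932, a236249, c755a2a}.
That is 7 commits.

7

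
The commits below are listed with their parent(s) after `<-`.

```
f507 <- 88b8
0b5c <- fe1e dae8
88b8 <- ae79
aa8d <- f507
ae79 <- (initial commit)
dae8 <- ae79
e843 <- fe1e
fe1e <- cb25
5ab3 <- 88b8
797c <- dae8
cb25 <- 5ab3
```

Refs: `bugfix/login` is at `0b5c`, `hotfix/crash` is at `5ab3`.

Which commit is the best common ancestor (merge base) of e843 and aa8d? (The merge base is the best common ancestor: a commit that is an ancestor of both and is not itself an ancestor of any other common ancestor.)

88b8

Ancestors of e843: {5ab3, 88b8, ae79, cb25, e843, fe1e}.
Ancestors of aa8d: {88b8, aa8d, ae79, f507}.
Common ancestors: {88b8, ae79}.
Among these, 88b8 is not an ancestor of any other common ancestor — it is the merge base.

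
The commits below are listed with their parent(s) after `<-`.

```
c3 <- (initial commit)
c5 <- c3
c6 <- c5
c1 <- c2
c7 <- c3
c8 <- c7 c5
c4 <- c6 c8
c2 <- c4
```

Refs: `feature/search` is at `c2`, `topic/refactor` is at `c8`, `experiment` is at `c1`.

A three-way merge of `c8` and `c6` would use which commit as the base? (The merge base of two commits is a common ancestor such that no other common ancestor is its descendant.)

Ancestors of c8: {c3, c5, c7, c8}.
Ancestors of c6: {c3, c5, c6}.
Common ancestors: {c3, c5}.
Among these, c5 is not an ancestor of any other common ancestor — it is the merge base.

c5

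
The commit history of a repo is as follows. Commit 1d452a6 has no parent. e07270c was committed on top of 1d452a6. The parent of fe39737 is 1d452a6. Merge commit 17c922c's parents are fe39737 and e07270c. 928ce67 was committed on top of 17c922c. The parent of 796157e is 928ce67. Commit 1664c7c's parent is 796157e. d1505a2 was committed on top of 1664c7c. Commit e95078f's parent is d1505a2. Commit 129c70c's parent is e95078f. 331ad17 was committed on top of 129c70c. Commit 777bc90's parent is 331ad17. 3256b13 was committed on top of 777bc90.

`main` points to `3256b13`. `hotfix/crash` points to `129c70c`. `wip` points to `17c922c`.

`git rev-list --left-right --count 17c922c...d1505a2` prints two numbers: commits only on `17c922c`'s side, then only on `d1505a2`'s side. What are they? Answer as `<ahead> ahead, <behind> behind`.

0 ahead, 4 behind

Reachable from 17c922c: {17c922c, 1d452a6, e07270c, fe39737}.
Reachable from d1505a2: {1664c7c, 17c922c, 1d452a6, 796157e, 928ce67, d1505a2, e07270c, fe39737}.
Only in 17c922c's history (ahead): {} — 0.
Only in d1505a2's history (behind): {1664c7c, 796157e, 928ce67, d1505a2} — 4.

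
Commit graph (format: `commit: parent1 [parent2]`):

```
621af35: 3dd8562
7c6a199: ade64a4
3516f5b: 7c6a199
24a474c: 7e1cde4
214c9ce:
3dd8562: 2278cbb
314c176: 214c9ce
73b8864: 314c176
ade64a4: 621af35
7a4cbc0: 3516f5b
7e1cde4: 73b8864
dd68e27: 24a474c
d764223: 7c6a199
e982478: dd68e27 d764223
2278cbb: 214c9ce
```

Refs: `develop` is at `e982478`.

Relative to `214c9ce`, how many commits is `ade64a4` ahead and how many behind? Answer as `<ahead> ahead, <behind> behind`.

Reachable from ade64a4: {214c9ce, 2278cbb, 3dd8562, 621af35, ade64a4}.
Reachable from 214c9ce: {214c9ce}.
Only in ade64a4's history (ahead): {2278cbb, 3dd8562, 621af35, ade64a4} — 4.
Only in 214c9ce's history (behind): {} — 0.

4 ahead, 0 behind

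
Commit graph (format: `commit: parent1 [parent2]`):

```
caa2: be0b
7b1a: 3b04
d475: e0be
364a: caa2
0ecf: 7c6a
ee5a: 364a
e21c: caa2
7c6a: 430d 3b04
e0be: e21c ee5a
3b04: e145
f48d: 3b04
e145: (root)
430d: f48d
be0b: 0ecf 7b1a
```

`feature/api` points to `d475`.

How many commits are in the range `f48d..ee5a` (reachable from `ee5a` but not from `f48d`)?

8

Reachable from ee5a: {0ecf, 364a, 3b04, 430d, 7b1a, 7c6a, be0b, caa2, e145, ee5a, f48d}.
Reachable from f48d: {3b04, e145, f48d}.
In ee5a's history but not f48d's: {0ecf, 364a, 430d, 7b1a, 7c6a, be0b, caa2, ee5a} — 8 commits.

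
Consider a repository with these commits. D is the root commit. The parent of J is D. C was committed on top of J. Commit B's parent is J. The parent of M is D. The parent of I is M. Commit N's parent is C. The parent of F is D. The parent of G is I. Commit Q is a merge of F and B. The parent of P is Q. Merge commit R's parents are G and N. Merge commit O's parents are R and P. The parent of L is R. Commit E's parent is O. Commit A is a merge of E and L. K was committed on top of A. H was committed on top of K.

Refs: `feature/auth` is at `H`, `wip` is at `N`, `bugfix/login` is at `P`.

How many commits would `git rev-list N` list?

4

Walking parent pointers from N: reachable set = {C, D, J, N}.
That is 4 commits.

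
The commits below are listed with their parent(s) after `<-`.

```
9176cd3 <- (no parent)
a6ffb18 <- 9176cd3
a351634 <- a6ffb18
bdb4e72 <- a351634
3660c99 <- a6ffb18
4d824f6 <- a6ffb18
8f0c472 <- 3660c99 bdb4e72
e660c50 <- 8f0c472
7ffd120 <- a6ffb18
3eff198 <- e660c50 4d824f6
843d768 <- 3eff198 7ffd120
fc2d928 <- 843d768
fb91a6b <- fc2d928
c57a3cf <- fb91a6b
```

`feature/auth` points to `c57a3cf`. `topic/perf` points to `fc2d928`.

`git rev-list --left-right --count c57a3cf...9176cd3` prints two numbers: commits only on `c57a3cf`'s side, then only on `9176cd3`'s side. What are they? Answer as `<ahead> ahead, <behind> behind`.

Reachable from c57a3cf: {3660c99, 3eff198, 4d824f6, 7ffd120, 843d768, 8f0c472, 9176cd3, a351634, a6ffb18, bdb4e72, c57a3cf, e660c50, fb91a6b, fc2d928}.
Reachable from 9176cd3: {9176cd3}.
Only in c57a3cf's history (ahead): {3660c99, 3eff198, 4d824f6, 7ffd120, 843d768, 8f0c472, a351634, a6ffb18, bdb4e72, c57a3cf, e660c50, fb91a6b, fc2d928} — 13.
Only in 9176cd3's history (behind): {} — 0.

13 ahead, 0 behind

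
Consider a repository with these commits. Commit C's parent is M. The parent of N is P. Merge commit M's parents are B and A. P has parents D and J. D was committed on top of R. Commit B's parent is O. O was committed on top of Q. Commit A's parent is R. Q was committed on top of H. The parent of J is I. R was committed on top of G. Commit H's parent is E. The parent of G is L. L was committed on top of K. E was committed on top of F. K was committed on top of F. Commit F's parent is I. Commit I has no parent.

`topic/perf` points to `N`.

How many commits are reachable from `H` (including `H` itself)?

4

Walking parent pointers from H: reachable set = {E, F, H, I}.
That is 4 commits.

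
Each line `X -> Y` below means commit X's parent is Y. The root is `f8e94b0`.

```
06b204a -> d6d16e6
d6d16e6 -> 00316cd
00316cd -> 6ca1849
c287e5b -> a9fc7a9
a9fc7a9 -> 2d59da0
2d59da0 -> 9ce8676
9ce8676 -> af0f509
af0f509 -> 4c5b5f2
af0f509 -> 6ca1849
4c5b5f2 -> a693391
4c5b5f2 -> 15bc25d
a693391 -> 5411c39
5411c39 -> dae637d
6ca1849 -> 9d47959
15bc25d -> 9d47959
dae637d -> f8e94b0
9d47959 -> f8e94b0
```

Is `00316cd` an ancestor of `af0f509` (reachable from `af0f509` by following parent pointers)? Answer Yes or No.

No

Ancestors of af0f509: {15bc25d, 4c5b5f2, 5411c39, 6ca1849, 9d47959, a693391, af0f509, dae637d, f8e94b0}.
00316cd is not in that set, so it is not an ancestor of af0f509.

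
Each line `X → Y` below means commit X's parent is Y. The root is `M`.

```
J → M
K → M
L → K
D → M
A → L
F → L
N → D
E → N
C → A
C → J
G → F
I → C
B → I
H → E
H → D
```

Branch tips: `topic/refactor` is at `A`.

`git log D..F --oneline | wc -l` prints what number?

Reachable from F: {F, K, L, M}.
Reachable from D: {D, M}.
In F's history but not D's: {F, K, L} — 3 commits.

3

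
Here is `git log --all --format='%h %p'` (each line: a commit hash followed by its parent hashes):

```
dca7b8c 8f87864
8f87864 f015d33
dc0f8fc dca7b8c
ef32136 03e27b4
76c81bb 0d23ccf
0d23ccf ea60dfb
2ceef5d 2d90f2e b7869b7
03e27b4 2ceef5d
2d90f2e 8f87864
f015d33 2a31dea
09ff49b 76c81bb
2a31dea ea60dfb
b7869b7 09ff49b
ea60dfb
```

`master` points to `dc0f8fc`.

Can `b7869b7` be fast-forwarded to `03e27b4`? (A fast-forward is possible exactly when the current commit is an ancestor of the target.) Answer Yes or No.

A fast-forward from b7869b7 to 03e27b4 is possible iff b7869b7 is an ancestor of 03e27b4.
Ancestors of 03e27b4: {03e27b4, 09ff49b, 0d23ccf, 2a31dea, 2ceef5d, 2d90f2e, 76c81bb, 8f87864, b7869b7, ea60dfb, f015d33}.
b7869b7 is among them, so fast-forward is possible.

Yes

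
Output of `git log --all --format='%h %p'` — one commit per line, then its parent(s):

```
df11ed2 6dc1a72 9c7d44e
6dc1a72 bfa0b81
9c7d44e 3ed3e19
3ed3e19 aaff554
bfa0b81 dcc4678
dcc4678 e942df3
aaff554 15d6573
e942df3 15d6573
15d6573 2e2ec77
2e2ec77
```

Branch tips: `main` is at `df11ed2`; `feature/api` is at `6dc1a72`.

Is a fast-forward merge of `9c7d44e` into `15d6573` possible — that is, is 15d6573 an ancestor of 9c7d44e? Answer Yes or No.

A fast-forward from 15d6573 to 9c7d44e is possible iff 15d6573 is an ancestor of 9c7d44e.
Ancestors of 9c7d44e: {15d6573, 2e2ec77, 3ed3e19, 9c7d44e, aaff554}.
15d6573 is among them, so fast-forward is possible.

Yes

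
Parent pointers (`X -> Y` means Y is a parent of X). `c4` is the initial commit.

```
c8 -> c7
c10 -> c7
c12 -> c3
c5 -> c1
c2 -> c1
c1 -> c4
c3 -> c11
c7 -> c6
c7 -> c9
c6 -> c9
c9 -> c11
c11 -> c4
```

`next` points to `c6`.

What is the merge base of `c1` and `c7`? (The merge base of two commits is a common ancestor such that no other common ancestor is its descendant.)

c4

Ancestors of c1: {c1, c4}.
Ancestors of c7: {c11, c4, c6, c7, c9}.
Common ancestors: {c4}.
The only common ancestor is c4, so it is the merge base.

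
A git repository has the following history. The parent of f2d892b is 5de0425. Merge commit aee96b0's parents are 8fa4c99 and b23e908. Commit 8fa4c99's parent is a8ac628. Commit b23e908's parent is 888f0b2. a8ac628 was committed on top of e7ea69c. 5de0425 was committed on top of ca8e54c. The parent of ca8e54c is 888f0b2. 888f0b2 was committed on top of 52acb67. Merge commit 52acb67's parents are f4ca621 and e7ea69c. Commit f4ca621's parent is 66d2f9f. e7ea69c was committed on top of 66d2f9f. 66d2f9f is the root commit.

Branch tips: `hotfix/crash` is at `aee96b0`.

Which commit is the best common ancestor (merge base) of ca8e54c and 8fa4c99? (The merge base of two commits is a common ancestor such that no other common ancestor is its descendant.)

Ancestors of ca8e54c: {52acb67, 66d2f9f, 888f0b2, ca8e54c, e7ea69c, f4ca621}.
Ancestors of 8fa4c99: {66d2f9f, 8fa4c99, a8ac628, e7ea69c}.
Common ancestors: {66d2f9f, e7ea69c}.
Among these, e7ea69c is not an ancestor of any other common ancestor — it is the merge base.

e7ea69c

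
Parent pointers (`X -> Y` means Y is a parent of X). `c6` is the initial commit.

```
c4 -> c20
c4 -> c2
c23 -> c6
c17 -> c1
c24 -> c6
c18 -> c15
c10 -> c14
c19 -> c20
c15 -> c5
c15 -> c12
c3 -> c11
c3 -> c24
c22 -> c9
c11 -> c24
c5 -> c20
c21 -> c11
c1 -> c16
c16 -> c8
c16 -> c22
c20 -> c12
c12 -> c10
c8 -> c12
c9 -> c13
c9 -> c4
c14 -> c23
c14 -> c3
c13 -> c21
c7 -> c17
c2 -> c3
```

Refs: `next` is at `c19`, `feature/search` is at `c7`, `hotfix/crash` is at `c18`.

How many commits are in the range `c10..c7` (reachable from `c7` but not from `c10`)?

Reachable from c7: {c1, c10, c11, c12, c13, c14, c16, c17, c2, c20, c21, c22, c23, c24, c3, c4, c6, c7, c8, c9}.
Reachable from c10: {c10, c11, c14, c23, c24, c3, c6}.
In c7's history but not c10's: {c1, c12, c13, c16, c17, c2, c20, c21, c22, c4, c7, c8, c9} — 13 commits.

13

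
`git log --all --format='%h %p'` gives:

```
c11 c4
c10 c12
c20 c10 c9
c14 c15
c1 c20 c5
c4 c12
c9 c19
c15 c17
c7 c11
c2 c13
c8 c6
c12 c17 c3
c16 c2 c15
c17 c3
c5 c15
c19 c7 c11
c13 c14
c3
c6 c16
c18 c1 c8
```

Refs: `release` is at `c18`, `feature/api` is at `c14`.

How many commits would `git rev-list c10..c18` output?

16

Reachable from c18: {c1, c10, c11, c12, c13, c14, c15, c16, c17, c18, c19, c2, c20, c3, c4, c5, c6, c7, c8, c9}.
Reachable from c10: {c10, c12, c17, c3}.
In c18's history but not c10's: {c1, c11, c13, c14, c15, c16, c18, c19, c2, c20, c4, c5, c6, c7, c8, c9} — 16 commits.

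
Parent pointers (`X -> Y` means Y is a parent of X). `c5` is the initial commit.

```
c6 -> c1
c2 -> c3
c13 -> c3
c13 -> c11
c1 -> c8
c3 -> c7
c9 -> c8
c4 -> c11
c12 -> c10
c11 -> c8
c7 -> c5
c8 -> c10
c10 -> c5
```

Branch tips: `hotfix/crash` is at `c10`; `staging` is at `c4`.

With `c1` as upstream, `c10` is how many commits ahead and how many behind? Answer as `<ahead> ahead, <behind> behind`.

Reachable from c10: {c10, c5}.
Reachable from c1: {c1, c10, c5, c8}.
Only in c10's history (ahead): {} — 0.
Only in c1's history (behind): {c1, c8} — 2.

0 ahead, 2 behind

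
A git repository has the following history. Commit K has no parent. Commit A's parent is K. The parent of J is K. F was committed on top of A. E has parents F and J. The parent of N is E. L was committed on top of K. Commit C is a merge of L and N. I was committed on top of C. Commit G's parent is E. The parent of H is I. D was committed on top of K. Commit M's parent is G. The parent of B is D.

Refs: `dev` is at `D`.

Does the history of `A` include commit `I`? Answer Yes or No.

Ancestors of A: {A, K}.
I is not in that set, so it is not an ancestor of A.

No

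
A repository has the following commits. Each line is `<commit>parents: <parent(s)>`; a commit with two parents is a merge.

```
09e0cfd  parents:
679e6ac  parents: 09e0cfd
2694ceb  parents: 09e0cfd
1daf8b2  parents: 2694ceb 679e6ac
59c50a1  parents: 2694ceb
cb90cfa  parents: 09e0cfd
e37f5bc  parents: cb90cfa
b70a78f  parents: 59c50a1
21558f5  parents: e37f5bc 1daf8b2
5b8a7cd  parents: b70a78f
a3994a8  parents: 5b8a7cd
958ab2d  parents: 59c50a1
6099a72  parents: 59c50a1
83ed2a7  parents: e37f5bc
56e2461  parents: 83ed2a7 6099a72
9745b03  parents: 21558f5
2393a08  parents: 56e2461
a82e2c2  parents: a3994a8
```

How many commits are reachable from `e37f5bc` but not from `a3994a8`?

2

Reachable from e37f5bc: {09e0cfd, cb90cfa, e37f5bc}.
Reachable from a3994a8: {09e0cfd, 2694ceb, 59c50a1, 5b8a7cd, a3994a8, b70a78f}.
In e37f5bc's history but not a3994a8's: {cb90cfa, e37f5bc} — 2 commits.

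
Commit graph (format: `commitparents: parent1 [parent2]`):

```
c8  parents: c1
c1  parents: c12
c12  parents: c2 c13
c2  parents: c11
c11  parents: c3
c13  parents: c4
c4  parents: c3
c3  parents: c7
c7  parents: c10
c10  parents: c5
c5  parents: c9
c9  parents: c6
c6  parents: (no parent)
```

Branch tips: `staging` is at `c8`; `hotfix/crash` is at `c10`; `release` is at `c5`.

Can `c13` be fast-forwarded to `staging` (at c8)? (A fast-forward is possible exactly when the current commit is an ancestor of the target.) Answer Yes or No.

A fast-forward from c13 to c8 is possible iff c13 is an ancestor of c8.
Ancestors of c8: {c1, c10, c11, c12, c13, c2, c3, c4, c5, c6, c7, c8, c9}.
c13 is among them, so fast-forward is possible.

Yes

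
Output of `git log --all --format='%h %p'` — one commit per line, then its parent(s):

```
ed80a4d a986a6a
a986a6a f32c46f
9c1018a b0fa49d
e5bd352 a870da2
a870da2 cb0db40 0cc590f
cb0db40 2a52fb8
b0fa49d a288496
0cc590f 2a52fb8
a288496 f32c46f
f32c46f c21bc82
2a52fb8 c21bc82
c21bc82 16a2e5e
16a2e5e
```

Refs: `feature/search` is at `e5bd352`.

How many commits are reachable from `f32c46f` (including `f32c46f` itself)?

3

Walking parent pointers from f32c46f: reachable set = {16a2e5e, c21bc82, f32c46f}.
That is 3 commits.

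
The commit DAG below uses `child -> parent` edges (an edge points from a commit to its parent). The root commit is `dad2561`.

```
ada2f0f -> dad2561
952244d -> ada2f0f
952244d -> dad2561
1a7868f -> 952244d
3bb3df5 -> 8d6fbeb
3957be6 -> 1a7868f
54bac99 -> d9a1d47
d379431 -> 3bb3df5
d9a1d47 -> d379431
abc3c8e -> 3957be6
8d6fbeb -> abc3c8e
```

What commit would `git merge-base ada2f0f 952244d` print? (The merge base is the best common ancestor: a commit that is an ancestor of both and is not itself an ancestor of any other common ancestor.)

Ancestors of ada2f0f: {ada2f0f, dad2561}.
Ancestors of 952244d: {952244d, ada2f0f, dad2561}.
Common ancestors: {ada2f0f, dad2561}.
Among these, ada2f0f is not an ancestor of any other common ancestor — it is the merge base.

ada2f0f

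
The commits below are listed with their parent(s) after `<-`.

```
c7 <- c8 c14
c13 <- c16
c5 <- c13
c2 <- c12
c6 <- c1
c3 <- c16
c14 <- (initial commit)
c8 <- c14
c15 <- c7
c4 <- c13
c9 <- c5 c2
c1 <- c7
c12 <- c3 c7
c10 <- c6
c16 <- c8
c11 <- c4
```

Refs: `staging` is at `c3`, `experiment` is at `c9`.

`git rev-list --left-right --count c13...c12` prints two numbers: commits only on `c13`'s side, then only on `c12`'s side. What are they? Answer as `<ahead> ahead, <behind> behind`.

Reachable from c13: {c13, c14, c16, c8}.
Reachable from c12: {c12, c14, c16, c3, c7, c8}.
Only in c13's history (ahead): {c13} — 1.
Only in c12's history (behind): {c12, c3, c7} — 3.

1 ahead, 3 behind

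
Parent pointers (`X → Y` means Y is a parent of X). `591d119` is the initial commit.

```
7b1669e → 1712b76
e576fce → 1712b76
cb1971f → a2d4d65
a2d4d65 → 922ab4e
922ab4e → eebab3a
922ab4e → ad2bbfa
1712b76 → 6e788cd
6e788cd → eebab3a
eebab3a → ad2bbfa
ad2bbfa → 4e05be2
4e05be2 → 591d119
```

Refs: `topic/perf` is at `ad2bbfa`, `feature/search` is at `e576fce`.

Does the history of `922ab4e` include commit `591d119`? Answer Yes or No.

Yes

Ancestors of 922ab4e (commits reachable by following parents): {4e05be2, 591d119, 922ab4e, ad2bbfa, eebab3a}.
591d119 is in that set, so it is an ancestor of 922ab4e.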